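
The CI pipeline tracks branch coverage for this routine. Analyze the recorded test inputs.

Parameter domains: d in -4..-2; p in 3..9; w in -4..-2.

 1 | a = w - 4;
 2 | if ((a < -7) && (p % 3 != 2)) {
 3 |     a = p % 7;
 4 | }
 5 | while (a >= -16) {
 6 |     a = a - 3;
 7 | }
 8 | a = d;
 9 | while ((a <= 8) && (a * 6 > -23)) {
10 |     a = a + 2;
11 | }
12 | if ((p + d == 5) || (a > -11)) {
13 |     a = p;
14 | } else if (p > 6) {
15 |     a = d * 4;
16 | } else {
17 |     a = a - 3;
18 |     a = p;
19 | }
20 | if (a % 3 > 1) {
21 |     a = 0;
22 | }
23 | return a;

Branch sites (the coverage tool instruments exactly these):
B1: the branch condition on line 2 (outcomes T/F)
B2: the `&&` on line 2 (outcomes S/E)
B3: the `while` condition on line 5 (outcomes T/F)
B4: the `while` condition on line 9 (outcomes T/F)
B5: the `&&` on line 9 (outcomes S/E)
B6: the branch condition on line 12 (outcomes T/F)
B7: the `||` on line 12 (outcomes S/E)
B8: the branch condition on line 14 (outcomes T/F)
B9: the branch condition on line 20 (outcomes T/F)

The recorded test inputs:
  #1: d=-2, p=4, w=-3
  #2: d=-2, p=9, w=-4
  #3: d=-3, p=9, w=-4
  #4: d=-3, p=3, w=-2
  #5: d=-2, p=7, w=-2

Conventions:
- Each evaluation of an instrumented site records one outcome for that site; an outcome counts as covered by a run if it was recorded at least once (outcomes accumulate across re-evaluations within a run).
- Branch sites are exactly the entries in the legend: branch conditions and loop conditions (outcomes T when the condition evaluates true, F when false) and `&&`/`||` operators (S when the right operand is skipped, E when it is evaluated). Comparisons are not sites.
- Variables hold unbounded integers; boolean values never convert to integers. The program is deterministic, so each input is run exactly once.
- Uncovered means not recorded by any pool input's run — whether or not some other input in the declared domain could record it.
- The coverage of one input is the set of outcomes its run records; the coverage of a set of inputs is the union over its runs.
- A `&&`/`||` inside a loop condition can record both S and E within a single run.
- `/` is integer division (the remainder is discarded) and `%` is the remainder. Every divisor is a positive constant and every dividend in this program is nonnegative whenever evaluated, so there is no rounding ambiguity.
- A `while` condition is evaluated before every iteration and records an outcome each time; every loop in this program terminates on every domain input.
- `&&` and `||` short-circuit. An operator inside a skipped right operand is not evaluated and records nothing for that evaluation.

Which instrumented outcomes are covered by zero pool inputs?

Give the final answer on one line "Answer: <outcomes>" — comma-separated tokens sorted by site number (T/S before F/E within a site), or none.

#1 (d=-2, p=4, w=-3) -> B2->S, B1->F, B3->T, B3->T, B3->T, B3->T, B3->F, B5->E, B4->T, B5->E, B4->T, B5->E, B4->T, B5->E, ...; covered: B1=F, B2=S, B3=T, B3=F, B4=T, B4=F, B5=S, B5=E, B6=T, B7=E, B9=F
#2 (d=-2, p=9, w=-4) -> B2->E, B1->T, B3->T, B3->T, B3->T, B3->T, B3->T, B3->T, B3->T, B3->F, B5->E, B4->T, B5->E, B4->T, ...; covered: B1=T, B2=E, B3=T, B3=F, B4=T, B4=F, B5=S, B5=E, B6=T, B7=E, B9=F
#3 (d=-3, p=9, w=-4) -> B2->E, B1->T, B3->T, B3->T, B3->T, B3->T, B3->T, B3->T, B3->T, B3->F, B5->E, B4->T, B5->E, B4->T, ...; covered: B1=T, B2=E, B3=T, B3=F, B4=T, B4=F, B5=S, B5=E, B6=T, B7=E, B9=F
#4 (d=-3, p=3, w=-2) -> B2->S, B1->F, B3->T, B3->T, B3->T, B3->T, B3->F, B5->E, B4->T, B5->E, B4->T, B5->E, B4->T, B5->E, ...; covered: B1=F, B2=S, B3=T, B3=F, B4=T, B4=F, B5=S, B5=E, B6=T, B7=E, B9=F
#5 (d=-2, p=7, w=-2) -> B2->S, B1->F, B3->T, B3->T, B3->T, B3->T, B3->F, B5->E, B4->T, B5->E, B4->T, B5->E, B4->T, B5->E, ...; covered: B1=F, B2=S, B3=T, B3=F, B4=T, B4=F, B5=S, B5=E, B6=T, B7=S, B9=F
union over the pool: B1=T, B1=F, B2=S, B2=E, B3=T, B3=F, B4=T, B4=F, B5=S, B5=E, B6=T, B7=S, B7=E, B9=F
uncovered (4 of 18): B6=F, B8=T, B8=F, B9=T

Answer: B6=F, B8=T, B8=F, B9=T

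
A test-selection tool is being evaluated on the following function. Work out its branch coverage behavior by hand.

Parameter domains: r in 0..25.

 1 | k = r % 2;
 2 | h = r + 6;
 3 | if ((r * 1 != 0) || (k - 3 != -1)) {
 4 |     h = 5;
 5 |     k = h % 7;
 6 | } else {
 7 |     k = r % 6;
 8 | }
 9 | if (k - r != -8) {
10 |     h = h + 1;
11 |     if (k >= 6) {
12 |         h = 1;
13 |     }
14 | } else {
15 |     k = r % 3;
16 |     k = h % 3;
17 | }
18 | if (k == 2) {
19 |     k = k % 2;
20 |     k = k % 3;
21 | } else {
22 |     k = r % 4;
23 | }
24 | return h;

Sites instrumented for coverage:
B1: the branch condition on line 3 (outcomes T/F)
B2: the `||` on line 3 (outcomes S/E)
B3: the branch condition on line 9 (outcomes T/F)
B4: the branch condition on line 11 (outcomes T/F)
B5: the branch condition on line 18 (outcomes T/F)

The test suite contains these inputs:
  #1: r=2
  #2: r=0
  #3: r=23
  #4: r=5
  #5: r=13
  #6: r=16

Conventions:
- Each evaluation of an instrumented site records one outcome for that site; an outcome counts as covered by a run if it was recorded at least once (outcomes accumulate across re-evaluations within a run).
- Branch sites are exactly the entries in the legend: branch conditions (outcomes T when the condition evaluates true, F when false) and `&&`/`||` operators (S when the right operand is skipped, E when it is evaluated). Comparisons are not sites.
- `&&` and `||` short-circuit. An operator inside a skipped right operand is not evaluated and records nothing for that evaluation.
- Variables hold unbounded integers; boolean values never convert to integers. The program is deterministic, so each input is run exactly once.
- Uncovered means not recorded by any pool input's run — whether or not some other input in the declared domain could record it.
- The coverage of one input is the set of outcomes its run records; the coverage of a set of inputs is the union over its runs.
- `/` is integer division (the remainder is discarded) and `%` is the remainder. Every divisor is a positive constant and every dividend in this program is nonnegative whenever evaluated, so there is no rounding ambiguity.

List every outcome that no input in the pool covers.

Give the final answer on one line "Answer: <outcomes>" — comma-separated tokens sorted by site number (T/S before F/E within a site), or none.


input #1 (r=2): covers B1=T, B2=S, B3=T, B4=F, B5=F
input #2 (r=0): covers B1=T, B2=E, B3=T, B4=F, B5=F
input #3 (r=23): covers B1=T, B2=S, B3=T, B4=F, B5=F
input #4 (r=5): covers B1=T, B2=S, B3=T, B4=F, B5=F
input #5 (r=13): covers B1=T, B2=S, B3=F, B5=T
input #6 (r=16): covers B1=T, B2=S, B3=T, B4=F, B5=F
union over the pool: B1=T, B2=S, B2=E, B3=T, B3=F, B4=F, B5=T, B5=F
uncovered (2 of 10): B1=F, B4=T
Answer: B1=F, B4=T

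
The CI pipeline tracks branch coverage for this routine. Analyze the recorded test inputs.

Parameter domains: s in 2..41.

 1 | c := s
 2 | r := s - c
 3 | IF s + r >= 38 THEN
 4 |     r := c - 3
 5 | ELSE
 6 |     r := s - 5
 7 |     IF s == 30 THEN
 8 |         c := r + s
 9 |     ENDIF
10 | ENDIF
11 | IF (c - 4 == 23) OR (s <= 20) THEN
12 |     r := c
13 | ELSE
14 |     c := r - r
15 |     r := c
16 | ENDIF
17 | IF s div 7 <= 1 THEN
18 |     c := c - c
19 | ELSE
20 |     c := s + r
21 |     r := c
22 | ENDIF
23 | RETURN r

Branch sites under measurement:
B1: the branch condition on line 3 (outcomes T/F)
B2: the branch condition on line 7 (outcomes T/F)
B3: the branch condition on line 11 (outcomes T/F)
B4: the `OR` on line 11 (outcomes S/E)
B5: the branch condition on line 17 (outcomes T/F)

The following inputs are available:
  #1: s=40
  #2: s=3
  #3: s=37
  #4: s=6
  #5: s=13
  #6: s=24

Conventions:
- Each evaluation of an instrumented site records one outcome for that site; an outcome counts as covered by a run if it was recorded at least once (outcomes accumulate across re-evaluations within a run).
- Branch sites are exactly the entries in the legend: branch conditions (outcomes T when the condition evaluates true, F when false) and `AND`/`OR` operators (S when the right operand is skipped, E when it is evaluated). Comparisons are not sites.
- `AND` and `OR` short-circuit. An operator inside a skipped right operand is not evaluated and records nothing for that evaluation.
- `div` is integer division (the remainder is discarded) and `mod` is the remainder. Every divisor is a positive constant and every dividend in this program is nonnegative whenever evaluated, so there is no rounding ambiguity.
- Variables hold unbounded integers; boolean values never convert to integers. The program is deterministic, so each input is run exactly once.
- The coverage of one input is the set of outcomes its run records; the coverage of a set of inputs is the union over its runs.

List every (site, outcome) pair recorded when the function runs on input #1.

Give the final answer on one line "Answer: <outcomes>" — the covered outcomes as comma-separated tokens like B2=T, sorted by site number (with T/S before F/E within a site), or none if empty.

Simulating input #1 (s=40) step by step:
  B1->T, B4->E, B3->F, B5->F
collecting distinct outcomes: B1=T, B3=F, B4=E, B5=F

Answer: B1=T, B3=F, B4=E, B5=F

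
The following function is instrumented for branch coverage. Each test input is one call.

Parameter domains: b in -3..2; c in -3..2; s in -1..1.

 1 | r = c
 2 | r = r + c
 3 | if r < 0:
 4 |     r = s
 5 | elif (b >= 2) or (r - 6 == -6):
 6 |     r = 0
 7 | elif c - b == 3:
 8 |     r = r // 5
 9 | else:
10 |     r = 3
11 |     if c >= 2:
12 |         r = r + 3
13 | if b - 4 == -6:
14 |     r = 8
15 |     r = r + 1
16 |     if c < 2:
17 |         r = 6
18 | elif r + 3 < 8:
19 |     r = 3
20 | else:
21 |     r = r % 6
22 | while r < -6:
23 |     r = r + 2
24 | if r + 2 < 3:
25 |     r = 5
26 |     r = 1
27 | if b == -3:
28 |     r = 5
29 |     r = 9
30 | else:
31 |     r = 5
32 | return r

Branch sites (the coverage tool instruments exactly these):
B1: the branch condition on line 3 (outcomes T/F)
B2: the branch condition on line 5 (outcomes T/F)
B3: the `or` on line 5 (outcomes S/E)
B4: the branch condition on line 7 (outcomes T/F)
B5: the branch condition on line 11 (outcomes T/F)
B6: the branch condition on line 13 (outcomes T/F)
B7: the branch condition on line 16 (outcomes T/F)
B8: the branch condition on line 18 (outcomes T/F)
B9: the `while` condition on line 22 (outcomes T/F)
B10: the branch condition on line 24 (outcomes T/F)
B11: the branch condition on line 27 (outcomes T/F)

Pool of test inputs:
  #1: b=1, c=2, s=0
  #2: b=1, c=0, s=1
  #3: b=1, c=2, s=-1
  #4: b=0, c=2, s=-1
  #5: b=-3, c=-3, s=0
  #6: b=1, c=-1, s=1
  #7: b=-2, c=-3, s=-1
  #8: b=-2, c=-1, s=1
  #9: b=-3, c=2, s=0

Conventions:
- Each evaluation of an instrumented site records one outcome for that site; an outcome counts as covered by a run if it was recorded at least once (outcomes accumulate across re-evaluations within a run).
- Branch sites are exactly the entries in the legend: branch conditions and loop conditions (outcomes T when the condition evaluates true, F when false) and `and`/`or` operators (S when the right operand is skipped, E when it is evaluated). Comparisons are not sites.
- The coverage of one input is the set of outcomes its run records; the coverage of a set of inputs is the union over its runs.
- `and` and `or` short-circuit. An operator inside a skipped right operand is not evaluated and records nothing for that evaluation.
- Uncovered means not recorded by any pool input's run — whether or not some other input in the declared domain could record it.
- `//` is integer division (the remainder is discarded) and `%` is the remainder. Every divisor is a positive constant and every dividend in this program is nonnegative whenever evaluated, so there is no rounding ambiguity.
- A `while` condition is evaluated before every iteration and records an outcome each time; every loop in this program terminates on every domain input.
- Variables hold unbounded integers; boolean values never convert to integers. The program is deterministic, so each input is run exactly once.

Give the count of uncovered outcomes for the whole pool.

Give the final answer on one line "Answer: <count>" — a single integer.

run #1 (b=1, c=2, s=0) runs B1->F, B3->E, B2->F, B4->F, B5->T, B6->F, B8->F, B9->F, B10->T, B11->F; records B1=F, B2=F, B3=E, B4=F, B5=T, B6=F, B8=F, B9=F, B10=T, B11=F
run #2 (b=1, c=0, s=1) runs B1->F, B3->E, B2->T, B6->F, B8->T, B9->F, B10->F, B11->F; records B1=F, B2=T, B3=E, B6=F, B8=T, B9=F, B10=F, B11=F
run #3 (b=1, c=2, s=-1) runs B1->F, B3->E, B2->F, B4->F, B5->T, B6->F, B8->F, B9->F, B10->T, B11->F; records B1=F, B2=F, B3=E, B4=F, B5=T, B6=F, B8=F, B9=F, B10=T, B11=F
run #4 (b=0, c=2, s=-1) runs B1->F, B3->E, B2->F, B4->F, B5->T, B6->F, B8->F, B9->F, B10->T, B11->F; records B1=F, B2=F, B3=E, B4=F, B5=T, B6=F, B8=F, B9=F, B10=T, B11=F
run #5 (b=-3, c=-3, s=0) runs B1->T, B6->F, B8->T, B9->F, B10->F, B11->T; records B1=T, B6=F, B8=T, B9=F, B10=F, B11=T
run #6 (b=1, c=-1, s=1) runs B1->T, B6->F, B8->T, B9->F, B10->F, B11->F; records B1=T, B6=F, B8=T, B9=F, B10=F, B11=F
run #7 (b=-2, c=-3, s=-1) runs B1->T, B6->T, B7->T, B9->F, B10->F, B11->F; records B1=T, B6=T, B7=T, B9=F, B10=F, B11=F
run #8 (b=-2, c=-1, s=1) runs B1->T, B6->T, B7->T, B9->F, B10->F, B11->F; records B1=T, B6=T, B7=T, B9=F, B10=F, B11=F
run #9 (b=-3, c=2, s=0) runs B1->F, B3->E, B2->F, B4->F, B5->T, B6->F, B8->F, B9->F, B10->T, B11->T; records B1=F, B2=F, B3=E, B4=F, B5=T, B6=F, B8=F, B9=F, B10=T, B11=T
union over the pool: B1=T, B1=F, B2=T, B2=F, B3=E, B4=F, B5=T, B6=T, B6=F, B7=T, B8=T, B8=F, B9=F, B10=T, B10=F, B11=T, B11=F
uncovered (5 of 22): B3=S, B4=T, B5=F, B7=F, B9=T

Answer: 5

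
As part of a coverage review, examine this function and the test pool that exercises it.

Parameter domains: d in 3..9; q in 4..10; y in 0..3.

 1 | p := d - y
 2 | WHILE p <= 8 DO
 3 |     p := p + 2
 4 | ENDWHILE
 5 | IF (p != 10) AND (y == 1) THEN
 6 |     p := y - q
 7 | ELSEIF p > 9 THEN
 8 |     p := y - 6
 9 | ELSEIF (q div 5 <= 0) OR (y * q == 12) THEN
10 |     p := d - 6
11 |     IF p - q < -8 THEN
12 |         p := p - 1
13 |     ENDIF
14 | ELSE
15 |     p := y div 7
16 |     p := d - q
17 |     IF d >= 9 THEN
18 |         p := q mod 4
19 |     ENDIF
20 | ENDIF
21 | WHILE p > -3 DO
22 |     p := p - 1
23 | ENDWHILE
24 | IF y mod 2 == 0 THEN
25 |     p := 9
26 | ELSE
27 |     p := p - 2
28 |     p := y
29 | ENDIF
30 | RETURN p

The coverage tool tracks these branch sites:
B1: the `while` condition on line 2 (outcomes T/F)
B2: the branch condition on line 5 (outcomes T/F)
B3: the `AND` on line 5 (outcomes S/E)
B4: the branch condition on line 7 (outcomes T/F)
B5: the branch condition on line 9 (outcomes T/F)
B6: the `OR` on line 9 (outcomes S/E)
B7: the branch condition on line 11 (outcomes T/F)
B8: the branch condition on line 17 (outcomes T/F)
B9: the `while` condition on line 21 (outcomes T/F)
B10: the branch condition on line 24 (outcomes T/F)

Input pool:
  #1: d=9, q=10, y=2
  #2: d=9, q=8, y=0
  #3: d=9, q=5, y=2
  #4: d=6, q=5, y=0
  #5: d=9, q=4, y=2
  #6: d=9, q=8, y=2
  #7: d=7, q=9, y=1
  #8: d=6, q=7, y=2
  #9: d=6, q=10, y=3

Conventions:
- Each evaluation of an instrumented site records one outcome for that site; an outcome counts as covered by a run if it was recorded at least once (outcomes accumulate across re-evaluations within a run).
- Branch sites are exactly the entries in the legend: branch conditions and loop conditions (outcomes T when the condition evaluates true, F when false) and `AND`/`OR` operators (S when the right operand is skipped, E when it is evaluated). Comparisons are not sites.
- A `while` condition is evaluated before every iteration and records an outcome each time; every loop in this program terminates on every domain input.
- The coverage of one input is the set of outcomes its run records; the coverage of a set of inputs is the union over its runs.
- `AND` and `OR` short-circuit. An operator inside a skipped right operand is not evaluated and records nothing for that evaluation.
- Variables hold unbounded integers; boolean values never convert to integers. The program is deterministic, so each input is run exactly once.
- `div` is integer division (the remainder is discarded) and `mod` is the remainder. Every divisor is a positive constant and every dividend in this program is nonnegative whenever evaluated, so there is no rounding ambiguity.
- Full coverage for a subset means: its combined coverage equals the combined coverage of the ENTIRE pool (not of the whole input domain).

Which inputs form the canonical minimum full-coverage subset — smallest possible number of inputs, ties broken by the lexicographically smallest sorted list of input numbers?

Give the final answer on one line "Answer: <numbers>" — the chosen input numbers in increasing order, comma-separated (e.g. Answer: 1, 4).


test 1 (d=9, q=10, y=2) fires B1->T, B1->F, B3->E, B2->F, B4->F, B6->E, B5->F, B8->T, B9->T, B9->T, B9->T, B9->T, B9->T, B9->F, ...; hits B1=T, B1=F, B2=F, B3=E, B4=F, B5=F, B6=E, B8=T, B9=T, B9=F, B10=T
test 2 (d=9, q=8, y=0) fires B1->F, B3->E, B2->F, B4->F, B6->E, B5->F, B8->T, B9->T, B9->T, B9->T, B9->F, B10->T; hits B1=F, B2=F, B3=E, B4=F, B5=F, B6=E, B8=T, B9=T, B9=F, B10=T
test 3 (d=9, q=5, y=2) fires B1->T, B1->F, B3->E, B2->F, B4->F, B6->E, B5->F, B8->T, B9->T, B9->T, B9->T, B9->T, B9->F, B10->T; hits B1=T, B1=F, B2=F, B3=E, B4=F, B5=F, B6=E, B8=T, B9=T, B9=F, B10=T
test 4 (d=6, q=5, y=0) fires B1->T, B1->T, B1->F, B3->S, B2->F, B4->T, B9->F, B10->T; hits B1=T, B1=F, B2=F, B3=S, B4=T, B9=F, B10=T
test 5 (d=9, q=4, y=2) fires B1->T, B1->F, B3->E, B2->F, B4->F, B6->S, B5->T, B7->F, B9->T, B9->T, B9->T, B9->T, B9->T, B9->T, ...; hits B1=T, B1=F, B2=F, B3=E, B4=F, B5=T, B6=S, B7=F, B9=T, B9=F, B10=T
test 6 (d=9, q=8, y=2) fires B1->T, B1->F, B3->E, B2->F, B4->F, B6->E, B5->F, B8->T, B9->T, B9->T, B9->T, B9->F, B10->T; hits B1=T, B1=F, B2=F, B3=E, B4=F, B5=F, B6=E, B8=T, B9=T, B9=F, B10=T
test 7 (d=7, q=9, y=1) fires B1->T, B1->T, B1->F, B3->S, B2->F, B4->T, B9->F, B10->F; hits B1=T, B1=F, B2=F, B3=S, B4=T, B9=F, B10=F
test 8 (d=6, q=7, y=2) fires B1->T, B1->T, B1->T, B1->F, B3->S, B2->F, B4->T, B9->F, B10->T; hits B1=T, B1=F, B2=F, B3=S, B4=T, B9=F, B10=T
test 9 (d=6, q=10, y=3) fires B1->T, B1->T, B1->T, B1->F, B3->E, B2->F, B4->F, B6->E, B5->F, B8->F, B9->F, B10->F; hits B1=T, B1=F, B2=F, B3=E, B4=F, B5=F, B6=E, B8=F, B9=F, B10=F
together the pool reaches 18 outcomes: B1=T, B1=F, B2=F, B3=S, B3=E, B4=T, B4=F, B5=T, B5=F, B6=S, B6=E, B7=F, B8=T, B8=F, B9=T, B9=F, B10=T, B10=F
no size-1 subset reaches all 18 outcomes (best union: 11/18)
no size-2 subset reaches all 18 outcomes (best union: 15/18)
no size-3 subset reaches all 18 outcomes (best union: 17/18)
the canonical winner is {1, 4, 5, 9}: size 4, full 18-outcome coverage, earliest index list among size-4 covers
Answer: 1, 4, 5, 9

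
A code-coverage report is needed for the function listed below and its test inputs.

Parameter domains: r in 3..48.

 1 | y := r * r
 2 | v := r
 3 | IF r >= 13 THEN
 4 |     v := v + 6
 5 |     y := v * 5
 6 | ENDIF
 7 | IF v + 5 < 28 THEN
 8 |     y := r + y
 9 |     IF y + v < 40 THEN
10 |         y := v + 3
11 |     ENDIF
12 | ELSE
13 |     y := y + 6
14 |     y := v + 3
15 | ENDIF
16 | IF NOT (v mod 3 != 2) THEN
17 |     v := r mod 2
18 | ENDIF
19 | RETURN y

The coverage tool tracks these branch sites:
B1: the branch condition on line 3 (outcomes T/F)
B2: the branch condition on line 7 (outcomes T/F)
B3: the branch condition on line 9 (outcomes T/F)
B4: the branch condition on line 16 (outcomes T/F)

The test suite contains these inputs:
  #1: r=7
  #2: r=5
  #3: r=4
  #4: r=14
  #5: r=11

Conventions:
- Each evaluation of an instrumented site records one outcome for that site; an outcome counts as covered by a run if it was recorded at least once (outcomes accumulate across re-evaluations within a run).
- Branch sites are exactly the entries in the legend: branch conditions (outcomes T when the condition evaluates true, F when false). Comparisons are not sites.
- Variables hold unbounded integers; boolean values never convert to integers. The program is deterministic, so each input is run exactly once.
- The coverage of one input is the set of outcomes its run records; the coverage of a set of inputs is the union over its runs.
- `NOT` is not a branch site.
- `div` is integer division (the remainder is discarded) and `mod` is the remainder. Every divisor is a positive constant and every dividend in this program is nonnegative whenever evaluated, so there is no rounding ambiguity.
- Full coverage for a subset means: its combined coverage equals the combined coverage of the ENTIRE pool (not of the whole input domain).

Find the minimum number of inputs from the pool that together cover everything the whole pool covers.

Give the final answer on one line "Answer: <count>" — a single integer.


test 1 (r=7) fires B1->F, B2->T, B3->F, B4->F; hits B1=F, B2=T, B3=F, B4=F
test 2 (r=5) fires B1->F, B2->T, B3->T, B4->T; hits B1=F, B2=T, B3=T, B4=T
test 3 (r=4) fires B1->F, B2->T, B3->T, B4->F; hits B1=F, B2=T, B3=T, B4=F
test 4 (r=14) fires B1->T, B2->T, B3->F, B4->T; hits B1=T, B2=T, B3=F, B4=T
test 5 (r=11) fires B1->F, B2->T, B3->F, B4->T; hits B1=F, B2=T, B3=F, B4=T
pool-wide coverage (7 outcomes): B1=T, B1=F, B2=T, B3=T, B3=F, B4=T, B4=F
every size-1 subset falls short of the 7 outcomes (best: 4/7)
inputs {3, 4} (size 2) cover everything; no size-2 subset with a lexicographically smaller index list covers all 7
Answer: 2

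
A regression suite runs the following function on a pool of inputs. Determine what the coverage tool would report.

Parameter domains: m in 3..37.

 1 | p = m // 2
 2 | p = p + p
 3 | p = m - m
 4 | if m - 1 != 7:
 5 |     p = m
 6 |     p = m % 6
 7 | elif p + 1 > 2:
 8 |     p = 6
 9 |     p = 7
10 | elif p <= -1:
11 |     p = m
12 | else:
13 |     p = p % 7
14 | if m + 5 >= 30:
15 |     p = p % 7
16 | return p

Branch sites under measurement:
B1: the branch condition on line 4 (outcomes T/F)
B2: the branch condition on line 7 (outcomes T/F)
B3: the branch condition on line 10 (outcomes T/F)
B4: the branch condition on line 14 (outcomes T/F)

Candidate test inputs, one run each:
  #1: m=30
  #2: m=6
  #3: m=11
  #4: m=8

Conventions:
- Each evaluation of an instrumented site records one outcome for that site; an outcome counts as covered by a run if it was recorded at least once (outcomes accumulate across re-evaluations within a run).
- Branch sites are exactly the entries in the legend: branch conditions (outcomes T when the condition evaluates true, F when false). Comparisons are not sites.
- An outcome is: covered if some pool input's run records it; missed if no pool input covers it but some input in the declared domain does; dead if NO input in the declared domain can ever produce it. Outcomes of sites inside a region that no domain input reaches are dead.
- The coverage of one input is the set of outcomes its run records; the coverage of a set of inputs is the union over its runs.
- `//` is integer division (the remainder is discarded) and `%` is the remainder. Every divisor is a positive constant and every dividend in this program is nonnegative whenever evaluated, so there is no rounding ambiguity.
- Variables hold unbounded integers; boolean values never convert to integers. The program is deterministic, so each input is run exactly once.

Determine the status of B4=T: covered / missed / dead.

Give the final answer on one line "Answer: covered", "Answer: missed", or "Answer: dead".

B4=T is recorded by pool input(s) 1 -> covered

Answer: covered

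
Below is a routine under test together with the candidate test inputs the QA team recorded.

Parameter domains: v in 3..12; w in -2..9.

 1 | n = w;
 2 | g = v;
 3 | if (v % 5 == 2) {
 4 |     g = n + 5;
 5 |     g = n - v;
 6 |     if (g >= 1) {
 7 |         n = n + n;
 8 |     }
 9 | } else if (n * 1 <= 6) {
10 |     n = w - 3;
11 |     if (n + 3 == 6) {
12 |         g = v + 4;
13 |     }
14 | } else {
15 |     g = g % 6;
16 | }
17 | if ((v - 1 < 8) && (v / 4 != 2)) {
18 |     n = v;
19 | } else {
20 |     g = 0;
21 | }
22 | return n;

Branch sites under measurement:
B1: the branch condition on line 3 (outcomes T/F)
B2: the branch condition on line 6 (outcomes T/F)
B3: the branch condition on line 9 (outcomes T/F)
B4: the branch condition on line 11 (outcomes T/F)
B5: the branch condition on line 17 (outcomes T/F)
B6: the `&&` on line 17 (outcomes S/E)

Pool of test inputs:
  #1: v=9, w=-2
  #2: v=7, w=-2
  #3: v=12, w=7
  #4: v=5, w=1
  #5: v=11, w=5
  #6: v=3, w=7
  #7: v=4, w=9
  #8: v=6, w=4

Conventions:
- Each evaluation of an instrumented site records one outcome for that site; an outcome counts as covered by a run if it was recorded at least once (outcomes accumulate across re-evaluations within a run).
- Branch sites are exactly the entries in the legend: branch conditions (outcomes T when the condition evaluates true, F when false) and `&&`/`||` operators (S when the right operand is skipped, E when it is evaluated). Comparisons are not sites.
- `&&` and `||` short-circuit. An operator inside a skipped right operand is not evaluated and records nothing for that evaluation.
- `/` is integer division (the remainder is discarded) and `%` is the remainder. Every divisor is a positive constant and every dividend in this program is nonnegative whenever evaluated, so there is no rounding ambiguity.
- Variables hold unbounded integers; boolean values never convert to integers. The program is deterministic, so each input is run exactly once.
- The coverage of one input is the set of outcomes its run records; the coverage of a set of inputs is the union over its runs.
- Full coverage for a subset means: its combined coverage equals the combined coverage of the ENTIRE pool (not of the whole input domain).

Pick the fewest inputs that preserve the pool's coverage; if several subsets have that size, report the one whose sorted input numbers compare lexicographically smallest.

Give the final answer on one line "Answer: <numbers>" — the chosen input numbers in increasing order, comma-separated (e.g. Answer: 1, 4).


run #1 (v=9, w=-2) runs B1->F, B3->T, B4->F, B6->S, B5->F; records B1=F, B3=T, B4=F, B5=F, B6=S
run #2 (v=7, w=-2) runs B1->T, B2->F, B6->E, B5->T; records B1=T, B2=F, B5=T, B6=E
run #3 (v=12, w=7) runs B1->T, B2->F, B6->S, B5->F; records B1=T, B2=F, B5=F, B6=S
run #4 (v=5, w=1) runs B1->F, B3->T, B4->F, B6->E, B5->T; records B1=F, B3=T, B4=F, B5=T, B6=E
run #5 (v=11, w=5) runs B1->F, B3->T, B4->F, B6->S, B5->F; records B1=F, B3=T, B4=F, B5=F, B6=S
run #6 (v=3, w=7) runs B1->F, B3->F, B6->E, B5->T; records B1=F, B3=F, B5=T, B6=E
run #7 (v=4, w=9) runs B1->F, B3->F, B6->E, B5->T; records B1=F, B3=F, B5=T, B6=E
run #8 (v=6, w=4) runs B1->F, B3->T, B4->F, B6->E, B5->T; records B1=F, B3=T, B4=F, B5=T, B6=E
together the pool reaches 10 outcomes: B1=T, B1=F, B2=F, B3=T, B3=F, B4=F, B5=T, B5=F, B6=S, B6=E
size 1 is not enough: best union over all size-1 subsets is 5/10
size 2 is not enough: best union over all size-2 subsets is 9/10
at size 3, {1, 2, 6} reaches all 10 outcomes; every lexicographically earlier size-3 subset fails
Answer: 1, 2, 6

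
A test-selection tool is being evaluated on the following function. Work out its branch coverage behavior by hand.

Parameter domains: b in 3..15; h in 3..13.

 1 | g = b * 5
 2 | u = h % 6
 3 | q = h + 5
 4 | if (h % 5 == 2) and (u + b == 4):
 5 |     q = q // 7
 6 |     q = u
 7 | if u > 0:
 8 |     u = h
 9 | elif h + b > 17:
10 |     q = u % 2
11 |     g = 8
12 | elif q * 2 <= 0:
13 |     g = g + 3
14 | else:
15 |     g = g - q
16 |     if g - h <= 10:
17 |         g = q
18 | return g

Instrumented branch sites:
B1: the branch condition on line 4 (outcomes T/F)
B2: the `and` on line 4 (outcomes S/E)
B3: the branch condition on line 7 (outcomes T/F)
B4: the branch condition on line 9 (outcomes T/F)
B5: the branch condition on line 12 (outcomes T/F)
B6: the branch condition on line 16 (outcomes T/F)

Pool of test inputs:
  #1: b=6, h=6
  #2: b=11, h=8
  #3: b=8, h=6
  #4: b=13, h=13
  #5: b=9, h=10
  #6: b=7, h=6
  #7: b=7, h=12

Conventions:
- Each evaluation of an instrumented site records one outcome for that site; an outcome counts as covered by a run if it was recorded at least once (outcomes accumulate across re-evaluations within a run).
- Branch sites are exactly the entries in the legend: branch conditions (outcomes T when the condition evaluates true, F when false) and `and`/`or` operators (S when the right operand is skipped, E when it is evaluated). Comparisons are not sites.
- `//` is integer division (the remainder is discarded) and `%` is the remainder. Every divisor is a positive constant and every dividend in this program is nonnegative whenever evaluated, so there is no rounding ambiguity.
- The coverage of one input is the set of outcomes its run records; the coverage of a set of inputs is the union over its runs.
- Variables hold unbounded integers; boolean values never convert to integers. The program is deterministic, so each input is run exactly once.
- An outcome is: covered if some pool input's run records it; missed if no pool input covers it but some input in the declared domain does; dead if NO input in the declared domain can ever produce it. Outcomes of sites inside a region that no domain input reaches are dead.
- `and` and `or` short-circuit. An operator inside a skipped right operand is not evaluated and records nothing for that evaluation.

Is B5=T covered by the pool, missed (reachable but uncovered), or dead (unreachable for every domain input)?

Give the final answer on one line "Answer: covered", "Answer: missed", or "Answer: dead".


no pool input records B5=T
but domain input (b=4, h=12) does record it -> reachable, so missed
Answer: missed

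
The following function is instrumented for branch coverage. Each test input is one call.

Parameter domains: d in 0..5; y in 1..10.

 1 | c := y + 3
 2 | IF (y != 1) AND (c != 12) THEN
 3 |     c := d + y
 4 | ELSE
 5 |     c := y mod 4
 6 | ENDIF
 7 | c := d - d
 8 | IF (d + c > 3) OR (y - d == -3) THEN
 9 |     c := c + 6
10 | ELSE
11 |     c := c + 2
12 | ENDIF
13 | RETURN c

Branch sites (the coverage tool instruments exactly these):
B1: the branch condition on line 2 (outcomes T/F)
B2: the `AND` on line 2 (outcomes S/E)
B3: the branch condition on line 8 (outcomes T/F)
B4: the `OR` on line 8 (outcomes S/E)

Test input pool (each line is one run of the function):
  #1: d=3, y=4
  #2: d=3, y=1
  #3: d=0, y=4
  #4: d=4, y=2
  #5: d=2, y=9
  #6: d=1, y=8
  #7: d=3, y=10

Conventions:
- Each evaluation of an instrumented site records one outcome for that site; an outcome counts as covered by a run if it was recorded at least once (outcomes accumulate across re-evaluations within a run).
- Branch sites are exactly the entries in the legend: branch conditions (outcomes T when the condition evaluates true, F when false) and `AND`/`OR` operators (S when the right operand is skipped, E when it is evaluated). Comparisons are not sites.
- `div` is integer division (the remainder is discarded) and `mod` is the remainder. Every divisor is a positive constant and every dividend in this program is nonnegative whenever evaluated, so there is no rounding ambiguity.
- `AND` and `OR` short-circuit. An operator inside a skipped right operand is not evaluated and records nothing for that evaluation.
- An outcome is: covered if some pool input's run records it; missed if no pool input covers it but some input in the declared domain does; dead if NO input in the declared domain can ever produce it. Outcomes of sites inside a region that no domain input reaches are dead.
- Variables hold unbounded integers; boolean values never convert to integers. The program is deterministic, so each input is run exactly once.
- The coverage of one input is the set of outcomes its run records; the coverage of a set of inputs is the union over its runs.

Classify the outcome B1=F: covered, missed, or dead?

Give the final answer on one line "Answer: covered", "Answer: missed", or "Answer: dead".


B1=F is recorded by pool input(s) 2, 5 -> covered
Answer: covered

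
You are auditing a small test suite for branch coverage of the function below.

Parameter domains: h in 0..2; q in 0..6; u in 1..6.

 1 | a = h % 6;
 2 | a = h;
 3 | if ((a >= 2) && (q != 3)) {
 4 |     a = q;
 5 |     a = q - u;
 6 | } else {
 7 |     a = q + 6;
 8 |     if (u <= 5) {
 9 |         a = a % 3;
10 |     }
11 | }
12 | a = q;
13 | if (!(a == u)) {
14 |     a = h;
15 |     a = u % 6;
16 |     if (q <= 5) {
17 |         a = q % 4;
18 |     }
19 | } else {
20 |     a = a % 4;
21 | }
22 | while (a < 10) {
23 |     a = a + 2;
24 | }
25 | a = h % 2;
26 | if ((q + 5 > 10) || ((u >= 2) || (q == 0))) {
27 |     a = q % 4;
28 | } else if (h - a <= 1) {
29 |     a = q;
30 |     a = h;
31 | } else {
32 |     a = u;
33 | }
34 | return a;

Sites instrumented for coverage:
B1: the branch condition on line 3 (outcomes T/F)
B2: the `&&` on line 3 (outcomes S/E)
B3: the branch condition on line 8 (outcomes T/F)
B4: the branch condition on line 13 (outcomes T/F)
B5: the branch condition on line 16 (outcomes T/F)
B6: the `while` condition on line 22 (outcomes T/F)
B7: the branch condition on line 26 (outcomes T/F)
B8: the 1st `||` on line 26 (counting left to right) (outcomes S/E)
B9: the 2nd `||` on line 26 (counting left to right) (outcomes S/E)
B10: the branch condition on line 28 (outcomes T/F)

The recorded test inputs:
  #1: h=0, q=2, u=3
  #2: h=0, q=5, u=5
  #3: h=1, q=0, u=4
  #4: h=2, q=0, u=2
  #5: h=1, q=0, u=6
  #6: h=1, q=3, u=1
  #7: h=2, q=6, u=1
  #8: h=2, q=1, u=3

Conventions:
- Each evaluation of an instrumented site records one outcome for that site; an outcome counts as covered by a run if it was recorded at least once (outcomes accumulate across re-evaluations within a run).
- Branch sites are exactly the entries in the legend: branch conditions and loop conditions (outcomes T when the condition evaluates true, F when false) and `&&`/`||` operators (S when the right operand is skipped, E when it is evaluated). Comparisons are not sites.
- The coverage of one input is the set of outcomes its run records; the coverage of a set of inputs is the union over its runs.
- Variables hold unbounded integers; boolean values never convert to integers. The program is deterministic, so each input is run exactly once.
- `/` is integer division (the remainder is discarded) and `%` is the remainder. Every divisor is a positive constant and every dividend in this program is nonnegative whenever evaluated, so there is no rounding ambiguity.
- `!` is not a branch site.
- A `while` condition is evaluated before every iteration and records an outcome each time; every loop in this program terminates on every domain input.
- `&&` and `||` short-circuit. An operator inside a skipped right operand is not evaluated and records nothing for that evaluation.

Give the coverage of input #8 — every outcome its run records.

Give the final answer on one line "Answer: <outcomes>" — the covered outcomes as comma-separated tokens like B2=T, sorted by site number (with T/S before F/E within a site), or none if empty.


Simulating input #8 (h=2, q=1, u=3) step by step:
  B2->E, B1->T, B4->T, B5->T, B6->T, B6->T, B6->T, B6->T, B6->T, B6->F
  B8->E, B9->S, B7->T
as a set, this run covers: B1=T, B2=E, B4=T, B5=T, B6=T, B6=F, B7=T, B8=E, B9=S
Answer: B1=T, B2=E, B4=T, B5=T, B6=T, B6=F, B7=T, B8=E, B9=S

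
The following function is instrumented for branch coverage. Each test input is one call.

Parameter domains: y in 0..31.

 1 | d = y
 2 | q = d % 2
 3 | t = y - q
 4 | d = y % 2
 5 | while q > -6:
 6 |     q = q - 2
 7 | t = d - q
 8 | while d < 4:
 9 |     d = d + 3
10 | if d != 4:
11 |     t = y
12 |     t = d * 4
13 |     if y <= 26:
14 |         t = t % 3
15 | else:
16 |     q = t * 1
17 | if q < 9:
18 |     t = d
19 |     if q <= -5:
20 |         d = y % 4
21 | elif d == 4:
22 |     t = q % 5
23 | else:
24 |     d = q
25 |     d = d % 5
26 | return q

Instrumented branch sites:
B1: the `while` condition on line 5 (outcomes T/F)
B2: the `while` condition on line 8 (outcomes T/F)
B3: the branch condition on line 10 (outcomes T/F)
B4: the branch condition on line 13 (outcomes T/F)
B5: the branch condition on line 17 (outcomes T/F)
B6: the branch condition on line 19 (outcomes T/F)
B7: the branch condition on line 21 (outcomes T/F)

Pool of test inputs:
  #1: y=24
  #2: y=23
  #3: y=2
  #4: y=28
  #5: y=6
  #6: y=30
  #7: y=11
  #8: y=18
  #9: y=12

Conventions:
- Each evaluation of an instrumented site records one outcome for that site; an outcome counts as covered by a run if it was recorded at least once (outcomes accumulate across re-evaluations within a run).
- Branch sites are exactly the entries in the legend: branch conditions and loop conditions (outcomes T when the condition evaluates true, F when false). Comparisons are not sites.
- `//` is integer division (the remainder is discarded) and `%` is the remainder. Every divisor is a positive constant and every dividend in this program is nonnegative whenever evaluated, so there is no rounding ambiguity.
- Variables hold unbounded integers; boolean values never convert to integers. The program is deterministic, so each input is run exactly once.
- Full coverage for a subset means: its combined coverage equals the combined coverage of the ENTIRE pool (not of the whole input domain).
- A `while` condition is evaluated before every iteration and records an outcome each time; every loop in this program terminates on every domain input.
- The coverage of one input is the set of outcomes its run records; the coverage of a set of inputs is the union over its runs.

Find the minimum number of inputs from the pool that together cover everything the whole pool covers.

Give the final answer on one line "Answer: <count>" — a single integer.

input #1 (y=24): events B1->T, B1->T, B1->T, B1->F, B2->T, B2->T, B2->F, B3->T, B4->T, B5->T, B6->T; covers B1=T, B1=F, B2=T, B2=F, B3=T, B4=T, B5=T, B6=T
input #2 (y=23): events B1->T, B1->T, B1->T, B1->T, B1->F, B2->T, B2->F, B3->F, B5->T, B6->F; covers B1=T, B1=F, B2=T, B2=F, B3=F, B5=T, B6=F
input #3 (y=2): events B1->T, B1->T, B1->T, B1->F, B2->T, B2->T, B2->F, B3->T, B4->T, B5->T, B6->T; covers B1=T, B1=F, B2=T, B2=F, B3=T, B4=T, B5=T, B6=T
input #4 (y=28): events B1->T, B1->T, B1->T, B1->F, B2->T, B2->T, B2->F, B3->T, B4->F, B5->T, B6->T; covers B1=T, B1=F, B2=T, B2=F, B3=T, B4=F, B5=T, B6=T
input #5 (y=6): events B1->T, B1->T, B1->T, B1->F, B2->T, B2->T, B2->F, B3->T, B4->T, B5->T, B6->T; covers B1=T, B1=F, B2=T, B2=F, B3=T, B4=T, B5=T, B6=T
input #6 (y=30): events B1->T, B1->T, B1->T, B1->F, B2->T, B2->T, B2->F, B3->T, B4->F, B5->T, B6->T; covers B1=T, B1=F, B2=T, B2=F, B3=T, B4=F, B5=T, B6=T
input #7 (y=11): events B1->T, B1->T, B1->T, B1->T, B1->F, B2->T, B2->F, B3->F, B5->T, B6->F; covers B1=T, B1=F, B2=T, B2=F, B3=F, B5=T, B6=F
input #8 (y=18): events B1->T, B1->T, B1->T, B1->F, B2->T, B2->T, B2->F, B3->T, B4->T, B5->T, B6->T; covers B1=T, B1=F, B2=T, B2=F, B3=T, B4=T, B5=T, B6=T
input #9 (y=12): events B1->T, B1->T, B1->T, B1->F, B2->T, B2->T, B2->F, B3->T, B4->T, B5->T, B6->T; covers B1=T, B1=F, B2=T, B2=F, B3=T, B4=T, B5=T, B6=T
the full pool covers 11 outcomes: B1=T, B1=F, B2=T, B2=F, B3=T, B3=F, B4=T, B4=F, B5=T, B6=T, B6=F
size 1 is not enough: best union over all size-1 subsets is 8/11
size 2 is not enough: best union over all size-2 subsets is 10/11
size 3: inputs {1, 2, 4} cover all 11 outcomes, and no lexicographically smaller subset of this size does

Answer: 3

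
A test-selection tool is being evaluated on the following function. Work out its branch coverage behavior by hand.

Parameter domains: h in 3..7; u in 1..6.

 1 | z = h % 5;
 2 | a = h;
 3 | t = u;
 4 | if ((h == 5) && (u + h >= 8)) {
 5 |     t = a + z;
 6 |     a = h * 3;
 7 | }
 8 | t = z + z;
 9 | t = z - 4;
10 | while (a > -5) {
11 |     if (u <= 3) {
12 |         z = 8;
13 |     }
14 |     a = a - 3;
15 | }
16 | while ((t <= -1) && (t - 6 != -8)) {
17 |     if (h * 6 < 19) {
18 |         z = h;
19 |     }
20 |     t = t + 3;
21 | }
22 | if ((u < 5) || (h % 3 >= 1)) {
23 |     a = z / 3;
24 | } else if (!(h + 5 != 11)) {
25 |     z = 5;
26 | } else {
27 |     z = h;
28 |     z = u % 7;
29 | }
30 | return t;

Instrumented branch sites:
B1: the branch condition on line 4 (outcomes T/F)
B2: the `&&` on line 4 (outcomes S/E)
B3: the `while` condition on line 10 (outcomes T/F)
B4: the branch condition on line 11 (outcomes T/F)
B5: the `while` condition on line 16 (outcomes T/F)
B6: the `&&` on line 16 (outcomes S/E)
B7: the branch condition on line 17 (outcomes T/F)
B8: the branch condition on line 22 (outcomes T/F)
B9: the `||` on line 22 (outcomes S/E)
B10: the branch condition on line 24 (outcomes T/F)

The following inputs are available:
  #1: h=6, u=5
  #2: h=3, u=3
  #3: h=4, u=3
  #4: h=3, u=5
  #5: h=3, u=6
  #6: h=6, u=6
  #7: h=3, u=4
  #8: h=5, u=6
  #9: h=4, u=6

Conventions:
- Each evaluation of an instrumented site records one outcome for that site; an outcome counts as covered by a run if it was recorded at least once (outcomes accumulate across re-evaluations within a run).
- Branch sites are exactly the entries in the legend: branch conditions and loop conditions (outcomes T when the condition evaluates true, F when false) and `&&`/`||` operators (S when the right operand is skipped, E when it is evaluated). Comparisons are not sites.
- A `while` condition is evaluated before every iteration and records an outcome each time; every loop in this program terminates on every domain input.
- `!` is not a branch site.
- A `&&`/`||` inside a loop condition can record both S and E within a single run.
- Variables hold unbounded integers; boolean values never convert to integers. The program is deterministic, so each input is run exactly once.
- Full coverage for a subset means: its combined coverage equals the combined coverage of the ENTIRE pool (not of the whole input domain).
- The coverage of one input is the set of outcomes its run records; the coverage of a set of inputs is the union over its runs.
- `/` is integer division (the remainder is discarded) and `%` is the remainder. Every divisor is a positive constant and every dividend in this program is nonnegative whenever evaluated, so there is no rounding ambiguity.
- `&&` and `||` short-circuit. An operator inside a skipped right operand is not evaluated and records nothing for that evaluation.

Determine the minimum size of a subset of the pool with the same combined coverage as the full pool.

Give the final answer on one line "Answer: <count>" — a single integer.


#1 (h=6, u=5) -> B2->S, B1->F, B3->T, B4->F, B3->T, B4->F, B3->T, B4->F, B3->T, B4->F, B3->F, B6->E, B5->T, B7->F, ...; covered: B1=F, B2=S, B3=T, B3=F, B4=F, B5=T, B5=F, B6=S, B6=E, B7=F, B8=F, B9=E, B10=T
#2 (h=3, u=3) -> B2->S, B1->F, B3->T, B4->T, B3->T, B4->T, B3->T, B4->T, B3->F, B6->E, B5->T, B7->T, B6->S, B5->F, ...; covered: B1=F, B2=S, B3=T, B3=F, B4=T, B5=T, B5=F, B6=S, B6=E, B7=T, B8=T, B9=S
#3 (h=4, u=3) -> B2->S, B1->F, B3->T, B4->T, B3->T, B4->T, B3->T, B4->T, B3->F, B6->S, B5->F, B9->S, B8->T; covered: B1=F, B2=S, B3=T, B3=F, B4=T, B5=F, B6=S, B8=T, B9=S
#4 (h=3, u=5) -> B2->S, B1->F, B3->T, B4->F, B3->T, B4->F, B3->T, B4->F, B3->F, B6->E, B5->T, B7->T, B6->S, B5->F, ...; covered: B1=F, B2=S, B3=T, B3=F, B4=F, B5=T, B5=F, B6=S, B6=E, B7=T, B8=F, B9=E, B10=F
#5 (h=3, u=6) -> B2->S, B1->F, B3->T, B4->F, B3->T, B4->F, B3->T, B4->F, B3->F, B6->E, B5->T, B7->T, B6->S, B5->F, ...; covered: B1=F, B2=S, B3=T, B3=F, B4=F, B5=T, B5=F, B6=S, B6=E, B7=T, B8=F, B9=E, B10=F
#6 (h=6, u=6) -> B2->S, B1->F, B3->T, B4->F, B3->T, B4->F, B3->T, B4->F, B3->T, B4->F, B3->F, B6->E, B5->T, B7->F, ...; covered: B1=F, B2=S, B3=T, B3=F, B4=F, B5=T, B5=F, B6=S, B6=E, B7=F, B8=F, B9=E, B10=T
#7 (h=3, u=4) -> B2->S, B1->F, B3->T, B4->F, B3->T, B4->F, B3->T, B4->F, B3->F, B6->E, B5->T, B7->T, B6->S, B5->F, ...; covered: B1=F, B2=S, B3=T, B3=F, B4=F, B5=T, B5=F, B6=S, B6=E, B7=T, B8=T, B9=S
#8 (h=5, u=6) -> B2->E, B1->T, B3->T, B4->F, B3->T, B4->F, B3->T, B4->F, B3->T, B4->F, B3->T, B4->F, B3->T, B4->F, ...; covered: B1=T, B2=E, B3=T, B3=F, B4=F, B5=T, B5=F, B6=S, B6=E, B7=F, B8=T, B9=E
#9 (h=4, u=6) -> B2->S, B1->F, B3->T, B4->F, B3->T, B4->F, B3->T, B4->F, B3->F, B6->S, B5->F, B9->E, B8->T; covered: B1=F, B2=S, B3=T, B3=F, B4=F, B5=F, B6=S, B8=T, B9=E
pool-wide coverage (20 outcomes): B1=T, B1=F, B2=S, B2=E, B3=T, B3=F, B4=T, B4=F, B5=T, B5=F, B6=S, B6=E, B7=T, B7=F, B8=T, B8=F, B9=S, B9=E, B10=T, B10=F
checked all size-1 subsets: none covers 20 outcomes (max 13/20)
checked all size-2 subsets: none covers 20 outcomes (max 17/20)
checked all size-3 subsets: none covers 20 outcomes (max 19/20)
at size 4, {1, 2, 4, 8} reaches all 20 outcomes; every lexicographically earlier size-4 subset fails
Answer: 4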